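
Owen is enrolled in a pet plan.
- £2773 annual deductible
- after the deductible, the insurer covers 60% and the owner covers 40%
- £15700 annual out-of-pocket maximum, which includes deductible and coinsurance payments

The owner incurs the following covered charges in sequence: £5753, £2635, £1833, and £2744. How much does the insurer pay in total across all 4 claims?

£6115.20

Claim 1 — £5753: deductible takes £2773, £2980 remains; coinsurance £2980 × 40% = £1192. Cost to owner: £3965. OOP to date £3965. Insurer: £5753 − £3965 = £1788.
Claim 2 — £2635: deductible met; 40% of £2635 = £1054. Cost to owner: £1054. OOP to date £5019. Plan pays £2635 − £1054 = £1581.
Claim 3 — £1833: deductible already satisfied, so owner's share is 40% × £1833 = £733.20. Owner owes £733.20 (running OOP £5752.20). Insurer: £1833 − £733.20 = £1099.80.
Claim 4 — £2744: 40% coinsurance on £2744 = £1097.60. Owner owes £1097.60 (running OOP £6849.80). Plan pays £2744 − £1097.60 = £1646.40.
Insurer total = bills − owner's total = £12965 − £6849.80 = £6115.20.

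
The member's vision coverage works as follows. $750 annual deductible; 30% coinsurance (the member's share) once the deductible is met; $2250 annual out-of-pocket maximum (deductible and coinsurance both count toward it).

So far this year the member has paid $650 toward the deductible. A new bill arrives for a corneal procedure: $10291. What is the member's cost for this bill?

$650 of the $750 deductible is already met, leaving $100.
The remaining $10191 (= $10291 − $100) moves to coinsurance.
30% of $10191 = $3057.30 falls to the member.
Member responsibility before any cap: $100 + $3057.30 = $3157.30.
Year-to-date out-of-pocket would reach $650 + $3157.30 = $3807.30, above the $2250 maximum, so the member pays only $2250 − $650 = $1600.

$1600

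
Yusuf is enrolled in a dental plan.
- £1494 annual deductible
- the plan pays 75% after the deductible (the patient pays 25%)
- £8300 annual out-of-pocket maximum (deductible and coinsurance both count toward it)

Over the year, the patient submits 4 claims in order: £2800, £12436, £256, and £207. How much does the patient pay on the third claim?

£64

Claim 1 (£2800): deductible takes £1494, £1306 remains; 25% of £1306 = £326.50. Patient pays £1820.50; OOP now £1820.50.
Claim 2 (£12436): 25% coinsurance on £12436 = £3109. Patient owes £3109 (running OOP £4929.50).
Claim 3 (£256): deductible met; 25% of £256 = £64. Patient owes £64 (running OOP £4993.50).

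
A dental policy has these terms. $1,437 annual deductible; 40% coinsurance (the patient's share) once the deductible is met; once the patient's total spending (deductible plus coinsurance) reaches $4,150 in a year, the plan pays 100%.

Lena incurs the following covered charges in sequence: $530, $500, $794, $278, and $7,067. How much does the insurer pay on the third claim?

$232.20

Claim 1 — $530: entire amount goes to the deductible. Cost to patient: $530. OOP to date $530. Plan pays $530 − $530 = $0.
Claim 2 — $500: fully absorbed by the deductible. Patient owes $500 (running OOP $1,030). Plan pays $500 − $500 = $0.
Claim 3 — $794: $407 to deductible, leaving $387; coinsurance $387 × 40% = $154.80. Cost to patient: $561.80. OOP to date $1,591.80. Insurer: $794 − $561.80 = $232.20.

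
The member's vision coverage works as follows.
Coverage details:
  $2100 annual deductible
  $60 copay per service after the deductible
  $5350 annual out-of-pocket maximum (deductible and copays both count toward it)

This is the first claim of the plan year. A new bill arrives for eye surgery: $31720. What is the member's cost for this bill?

Nothing has been paid toward the $2100 deductible, so the first $2100 of this charge is applied there.
After the $2100 deductible portion, $31720 − $2100 = $29620 is subject to the copay.
Copay on this service: $60.
So the member owes $2100 + $60 = $2160 before any cap.
Cumulative spending $0 + $2160 = $2160 stays under the $5350 maximum.

$2160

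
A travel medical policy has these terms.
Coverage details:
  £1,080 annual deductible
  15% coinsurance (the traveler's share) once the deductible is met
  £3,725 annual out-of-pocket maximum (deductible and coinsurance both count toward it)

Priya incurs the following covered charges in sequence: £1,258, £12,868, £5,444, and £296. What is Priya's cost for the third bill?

#1 (£1,258): £1,080 to deductible, leaving £178; 15% of £178 = £26.70. Traveler owes £1,106.70 (running OOP £1,106.70).
#2 (£12,868): deductible met; 15% of £12,868 = £1,930.20. Cost to traveler: £1,930.20. OOP to date £3,036.90.
#3 (£5,444): 15% coinsurance on £5,444 = £816.60. That would push OOP to £3,853.50, over the £3,725 cap, so traveler pays £3,725 − £3,036.90 = £688.10.

£688.10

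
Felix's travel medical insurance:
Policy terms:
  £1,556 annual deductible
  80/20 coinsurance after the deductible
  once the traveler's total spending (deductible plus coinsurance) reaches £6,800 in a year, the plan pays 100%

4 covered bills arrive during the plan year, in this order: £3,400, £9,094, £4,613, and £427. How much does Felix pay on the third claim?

£922.60

Claim 1 (£3,400): £1,556 finishes the deductible; £1,844 goes to coinsurance; coinsurance £1,844 × 20% = £368.80. Traveler owes £1,924.80 (running OOP £1,924.80).
Claim 2 (£9,094): 20% coinsurance on £9,094 = £1,818.80. Cost to traveler: £1,818.80. OOP to date £3,743.60.
Claim 3 (£4,613): deductible met; 20% of £4,613 = £922.60. Cost to traveler: £922.60. OOP to date £4,666.20.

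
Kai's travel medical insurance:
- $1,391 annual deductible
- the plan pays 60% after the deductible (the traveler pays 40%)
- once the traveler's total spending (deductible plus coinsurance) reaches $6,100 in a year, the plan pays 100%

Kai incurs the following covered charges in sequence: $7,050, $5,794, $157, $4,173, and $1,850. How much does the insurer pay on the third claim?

$94.20

#1 ($7,050): $1,391 to deductible, leaving $5,659; 40% of $5,659 = $2,263.60. Cost to traveler: $3,654.60. OOP to date $3,654.60. Insurer: $7,050 − $3,654.60 = $3,395.40.
#2 ($5,794): deductible already satisfied, so traveler's share is 40% × $5,794 = $2,317.60. Traveler owes $2,317.60 (running OOP $5,972.20). Insurer: $5,794 − $2,317.60 = $3,476.40.
#3 ($157): deductible met; 40% of $157 = $62.80. Cost to traveler: $62.80. OOP to date $6,035. Insurer: $157 − $62.80 = $94.20.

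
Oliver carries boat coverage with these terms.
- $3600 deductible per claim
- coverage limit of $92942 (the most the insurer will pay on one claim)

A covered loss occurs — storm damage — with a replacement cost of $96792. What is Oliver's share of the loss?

After the deductible, $96792 − $3600 = $93192 remains.
The $92942 per-incident cap binds; insurer pays $92942.
Owner's share is the uncovered remainder: $96792 − $92942 = $3850.

$3850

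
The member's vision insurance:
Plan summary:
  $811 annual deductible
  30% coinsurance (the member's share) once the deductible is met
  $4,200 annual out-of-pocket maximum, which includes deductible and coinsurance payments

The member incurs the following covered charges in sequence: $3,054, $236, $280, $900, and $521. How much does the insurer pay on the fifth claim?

$364.70

Bill 1, $3,054: $811 to deductible, leaving $2,243; coinsurance $2,243 × 30% = $672.90. Cost to member: $1,483.90. OOP to date $1,483.90. Plan pays $3,054 − $1,483.90 = $1,570.10.
Bill 2, $236: deductible already satisfied, so member's share is 30% × $236 = $70.80. Member owes $70.80 (running OOP $1,554.70). Insurer: $236 − $70.80 = $165.20.
Bill 3, $280: deductible met; 30% of $280 = $84. Member owes $84 (running OOP $1,638.70). Plan pays $280 − $84 = $196.
Bill 4, $900: deductible met; 30% of $900 = $270. Cost to member: $270. OOP to date $1,908.70. Plan pays $900 − $270 = $630.
Bill 5, $521: 30% coinsurance on $521 = $156.30. Cost to member: $156.30. OOP to date $2,065. Insurer: $521 − $156.30 = $364.70.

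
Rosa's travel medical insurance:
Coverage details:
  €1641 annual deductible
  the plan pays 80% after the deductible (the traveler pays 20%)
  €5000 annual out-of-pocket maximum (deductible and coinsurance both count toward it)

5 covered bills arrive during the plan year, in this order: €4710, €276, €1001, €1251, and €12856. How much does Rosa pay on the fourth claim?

€250.20

Claim 1 (€4710): €1641 finishes the deductible; €3069 goes to coinsurance; traveler's 20% is €613.80. Traveler pays €2254.80; OOP now €2254.80.
Claim 2 (€276): deductible met; 20% of €276 = €55.20. Traveler owes €55.20 (running OOP €2310).
Claim 3 (€1001): 20% coinsurance on €1001 = €200.20. Cost to traveler: €200.20. OOP to date €2510.20.
Claim 4 (€1251): deductible already satisfied, so traveler's share is 20% × €1251 = €250.20. Cost to traveler: €250.20. OOP to date €2760.40.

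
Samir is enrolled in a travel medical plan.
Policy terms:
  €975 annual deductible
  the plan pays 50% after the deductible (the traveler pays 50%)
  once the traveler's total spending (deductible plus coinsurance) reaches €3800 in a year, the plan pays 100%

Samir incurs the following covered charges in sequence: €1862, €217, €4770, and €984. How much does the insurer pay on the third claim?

Bill 1, €1862: €975 to deductible, leaving €887; coinsurance €887 × 50% = €443.50. Traveler pays €1418.50; OOP now €1418.50. Plan pays €1862 − €1418.50 = €443.50.
Bill 2, €217: deductible met; 50% of €217 = €108.50. Traveler pays €108.50; OOP now €1527. Plan pays €217 − €108.50 = €108.50.
Bill 3, €4770: deductible already satisfied, so traveler's share is 50% × €4770 = €2385. Adding that to €1527 gives €3912, past the €3800 cap; traveler pays only €3800 − €1527 = €2273. Plan pays €4770 − €2273 = €2497.

€2497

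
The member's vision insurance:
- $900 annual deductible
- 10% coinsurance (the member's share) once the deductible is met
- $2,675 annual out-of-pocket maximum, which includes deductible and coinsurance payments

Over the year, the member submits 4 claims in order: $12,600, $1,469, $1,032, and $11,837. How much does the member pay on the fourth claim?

$354.90

Claim 1 ($12,600): $900 to deductible, leaving $11,700; coinsurance $11,700 × 10% = $1,170. Member pays $2,070; OOP now $2,070.
Claim 2 ($1,469): deductible met; 10% of $1,469 = $146.90. Member pays $146.90; OOP now $2,216.90.
Claim 3 ($1,032): deductible met; 10% of $1,032 = $103.20. Member pays $103.20; OOP now $2,320.10.
Claim 4 ($11,837): 10% coinsurance on $11,837 = $1,183.70. Adding that to $2,320.10 gives $3,503.80, past the $2,675 cap; member pays only $2,675 − $2,320.10 = $354.90.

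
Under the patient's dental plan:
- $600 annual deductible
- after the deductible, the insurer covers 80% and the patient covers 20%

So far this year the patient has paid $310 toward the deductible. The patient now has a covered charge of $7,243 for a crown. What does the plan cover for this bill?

$5,562.40

Remaining deductible: $600 − $310 = $290.
That leaves $7,243 − $290 = $6,953 for coinsurance.
Patient's 20% share of $6,953 is $1,390.60.
So the patient owes $290 + $1,390.60 = $1,680.60.
The insurer covers the remainder: $7,243 − $1,680.60 = $5,562.40.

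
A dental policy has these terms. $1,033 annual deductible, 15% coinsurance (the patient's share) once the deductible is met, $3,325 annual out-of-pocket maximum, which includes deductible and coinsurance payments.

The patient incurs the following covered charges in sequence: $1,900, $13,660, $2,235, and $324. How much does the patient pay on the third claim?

Claim 1 — $1,900: deductible takes $1,033, $867 remains; 15% of $867 = $130.05. Cost to patient: $1,163.05. OOP to date $1,163.05.
Claim 2 — $13,660: 15% coinsurance on $13,660 = $2,049. Cost to patient: $2,049. OOP to date $3,212.05.
Claim 3 — $2,235: deductible already satisfied, so patient's share is 15% × $2,235 = $335.25. OOP would hit $3,547.30 > $3,325, so the cap limits the patient to $3,325 − $3,212.05 = $112.95.

$112.95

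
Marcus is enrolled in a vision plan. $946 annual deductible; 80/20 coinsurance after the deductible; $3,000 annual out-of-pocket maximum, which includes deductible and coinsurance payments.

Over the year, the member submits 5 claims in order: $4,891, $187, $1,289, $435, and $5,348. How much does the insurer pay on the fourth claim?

$348

Bill 1, $4,891: $946 finishes the deductible; $3,945 goes to coinsurance; 20% of $3,945 = $789. Member pays $1,735; OOP now $1,735. Plan pays $4,891 − $1,735 = $3,156.
Bill 2, $187: deductible already satisfied, so member's share is 20% × $187 = $37.40. Member owes $37.40 (running OOP $1,772.40). Insurer: $187 − $37.40 = $149.60.
Bill 3, $1,289: 20% coinsurance on $1,289 = $257.80. Cost to member: $257.80. OOP to date $2,030.20. Plan pays $1,289 − $257.80 = $1,031.20.
Bill 4, $435: 20% coinsurance on $435 = $87. Cost to member: $87. OOP to date $2,117.20. Insurer: $435 − $87 = $348.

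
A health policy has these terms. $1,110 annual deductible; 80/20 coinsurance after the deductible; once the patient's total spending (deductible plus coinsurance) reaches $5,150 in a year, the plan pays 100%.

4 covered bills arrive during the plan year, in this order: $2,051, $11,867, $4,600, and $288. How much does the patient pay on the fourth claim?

$57.60

Claim 1 — $2,051: $1,110 finishes the deductible; $941 goes to coinsurance; coinsurance $941 × 20% = $188.20. Cost to patient: $1,298.20. OOP to date $1,298.20.
Claim 2 — $11,867: 20% coinsurance on $11,867 = $2,373.40. Cost to patient: $2,373.40. OOP to date $3,671.60.
Claim 3 — $4,600: 20% coinsurance on $4,600 = $920. Patient owes $920 (running OOP $4,591.60).
Claim 4 — $288: deductible already satisfied, so patient's share is 20% × $288 = $57.60. Patient owes $57.60 (running OOP $4,649.20).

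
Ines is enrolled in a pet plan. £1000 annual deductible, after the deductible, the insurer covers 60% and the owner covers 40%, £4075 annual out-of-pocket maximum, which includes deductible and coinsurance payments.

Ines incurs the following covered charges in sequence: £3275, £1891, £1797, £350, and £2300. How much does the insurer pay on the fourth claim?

£210

Claim 1 — £3275: £1000 finishes the deductible; £2275 goes to coinsurance; 40% of £2275 = £910. Owner pays £1910; OOP now £1910. Insurer: £3275 − £1910 = £1365.
Claim 2 — £1891: deductible met; 40% of £1891 = £756.40. Cost to owner: £756.40. OOP to date £2666.40. Insurer: £1891 − £756.40 = £1134.60.
Claim 3 — £1797: deductible already satisfied, so owner's share is 40% × £1797 = £718.80. Owner pays £718.80; OOP now £3385.20. Insurer: £1797 − £718.80 = £1078.20.
Claim 4 — £350: 40% coinsurance on £350 = £140. Owner owes £140 (running OOP £3525.20). Insurer: £350 − £140 = £210.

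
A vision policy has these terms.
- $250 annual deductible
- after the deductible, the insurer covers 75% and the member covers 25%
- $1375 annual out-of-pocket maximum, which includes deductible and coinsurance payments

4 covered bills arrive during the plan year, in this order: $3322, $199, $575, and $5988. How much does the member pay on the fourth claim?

Claim 1 ($3322): deductible takes $250, $3072 remains; coinsurance $3072 × 25% = $768. Member pays $1018; OOP now $1018.
Claim 2 ($199): deductible already satisfied, so member's share is 25% × $199 = $49.75. Cost to member: $49.75. OOP to date $1067.75.
Claim 3 ($575): 25% coinsurance on $575 = $143.75. Member owes $143.75 (running OOP $1211.50).
Claim 4 ($5988): deductible met; 25% of $5988 = $1497. Adding that to $1211.50 gives $2708.50, past the $1375 cap; member pays only $1375 − $1211.50 = $163.50.

$163.50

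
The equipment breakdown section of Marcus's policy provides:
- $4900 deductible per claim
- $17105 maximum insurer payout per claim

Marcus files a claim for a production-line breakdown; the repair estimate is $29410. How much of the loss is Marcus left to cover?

Less the $4900 deductible: $29410 − $4900 = $24510.
Since $24510 > $17105, the payout is capped at $17105.
Business owner's share is the uncovered remainder: $29410 − $17105 = $12305.

$12305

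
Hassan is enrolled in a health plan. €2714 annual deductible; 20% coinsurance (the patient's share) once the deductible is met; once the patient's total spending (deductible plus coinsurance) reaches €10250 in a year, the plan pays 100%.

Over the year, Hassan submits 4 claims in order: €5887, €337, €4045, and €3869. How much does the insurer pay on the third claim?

€3236

Claim 1 (€5887): €2714 finishes the deductible; €3173 goes to coinsurance; coinsurance €3173 × 20% = €634.60. Cost to patient: €3348.60. OOP to date €3348.60. Plan pays €5887 − €3348.60 = €2538.40.
Claim 2 (€337): deductible met; 20% of €337 = €67.40. Patient owes €67.40 (running OOP €3416). Plan pays €337 − €67.40 = €269.60.
Claim 3 (€4045): deductible met; 20% of €4045 = €809. Cost to patient: €809. OOP to date €4225. Insurer: €4045 − €809 = €3236.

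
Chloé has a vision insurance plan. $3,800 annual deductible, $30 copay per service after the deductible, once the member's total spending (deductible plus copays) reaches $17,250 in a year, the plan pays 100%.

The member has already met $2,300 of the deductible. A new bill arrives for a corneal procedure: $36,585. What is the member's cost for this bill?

Deductible still to meet: $3,800 − $2,300 = $1,500.
That leaves $36,585 − $1,500 = $35,085 for the copay.
Copay on this service: $30.
So the member owes $1,500 + $30 = $1,530 before any cap.
Total out-of-pocket so far would be $2,300 + $1,530 = $3,830, below the $17,250 cap — no reduction.

$1,530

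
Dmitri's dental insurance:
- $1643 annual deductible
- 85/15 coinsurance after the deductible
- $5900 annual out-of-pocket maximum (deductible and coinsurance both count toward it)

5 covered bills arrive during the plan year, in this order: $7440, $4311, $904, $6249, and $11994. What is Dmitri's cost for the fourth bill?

$937.35

Claim 1 — $7440: $1643 to deductible, leaving $5797; 15% of $5797 = $869.55. Patient pays $2512.55; OOP now $2512.55.
Claim 2 — $4311: 15% coinsurance on $4311 = $646.65. Patient owes $646.65 (running OOP $3159.20).
Claim 3 — $904: 15% coinsurance on $904 = $135.60. Patient owes $135.60 (running OOP $3294.80).
Claim 4 — $6249: deductible already satisfied, so patient's share is 15% × $6249 = $937.35. Patient owes $937.35 (running OOP $4232.15).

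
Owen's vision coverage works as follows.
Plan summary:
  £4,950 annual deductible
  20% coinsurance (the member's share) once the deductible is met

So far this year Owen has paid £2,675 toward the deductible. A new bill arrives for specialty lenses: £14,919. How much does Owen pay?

£4,803.80

Deductible still to meet: £4,950 − £2,675 = £2,275.
That leaves £14,919 − £2,275 = £12,644 for coinsurance.
20% of £12,644 = £2,528.80 falls to the member.
That puts the member's cost at £2,275 + £2,528.80 = £4,803.80.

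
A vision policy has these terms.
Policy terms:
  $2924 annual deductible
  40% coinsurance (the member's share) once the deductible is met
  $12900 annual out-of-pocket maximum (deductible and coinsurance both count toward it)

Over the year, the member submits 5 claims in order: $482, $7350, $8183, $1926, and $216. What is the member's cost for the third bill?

Bill 1, $482: all of it applies to the deductible. Member pays $482; OOP now $482.
Bill 2, $7350: $2442 to deductible, leaving $4908; member's 40% is $1963.20. Cost to member: $4405.20. OOP to date $4887.20.
Bill 3, $8183: deductible already satisfied, so member's share is 40% × $8183 = $3273.20. Member owes $3273.20 (running OOP $8160.40).

$3273.20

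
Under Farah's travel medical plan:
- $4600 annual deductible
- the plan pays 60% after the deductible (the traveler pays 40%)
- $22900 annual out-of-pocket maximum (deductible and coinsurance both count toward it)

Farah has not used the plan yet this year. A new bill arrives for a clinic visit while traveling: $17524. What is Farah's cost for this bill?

$9769.60

Nothing has been paid toward the $4600 deductible, so the first $4600 of this charge is applied there.
The remaining $12924 (= $17524 − $4600) moves to coinsurance.
40% of $12924 = $5169.60 falls to the traveler.
Traveler responsibility before any cap: $4600 + $5169.60 = $9769.60.
Cumulative spending $0 + $9769.60 = $9769.60 stays under the $22900 maximum.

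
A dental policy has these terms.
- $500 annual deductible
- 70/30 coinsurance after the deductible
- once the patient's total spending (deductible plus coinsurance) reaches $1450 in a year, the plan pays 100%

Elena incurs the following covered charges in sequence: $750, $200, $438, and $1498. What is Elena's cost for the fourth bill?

$449.40

Bill 1, $750: $500 finishes the deductible; $250 goes to coinsurance; coinsurance $250 × 30% = $75. Patient pays $575; OOP now $575.
Bill 2, $200: deductible already satisfied, so patient's share is 30% × $200 = $60. Patient owes $60 (running OOP $635).
Bill 3, $438: deductible met; 30% of $438 = $131.40. Cost to patient: $131.40. OOP to date $766.40.
Bill 4, $1498: deductible met; 30% of $1498 = $449.40. Patient pays $449.40; OOP now $1215.80.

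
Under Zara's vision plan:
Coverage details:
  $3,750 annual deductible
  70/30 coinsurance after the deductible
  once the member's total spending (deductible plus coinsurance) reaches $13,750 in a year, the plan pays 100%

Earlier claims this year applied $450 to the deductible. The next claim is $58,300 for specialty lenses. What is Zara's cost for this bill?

$450 of the $3,750 deductible is already met, leaving $3,300.
After the $3,300 deductible portion, $58,300 − $3,300 = $55,000 is subject to coinsurance.
Coinsurance: $55,000 × 30% = $16,500.
Member responsibility before any cap: $3,300 + $16,500 = $19,800.
That would bring total out-of-pocket to $20,250, past the $13,750 cap. The member is capped at $13,750 − $450 = $13,300 on this claim.

$13,300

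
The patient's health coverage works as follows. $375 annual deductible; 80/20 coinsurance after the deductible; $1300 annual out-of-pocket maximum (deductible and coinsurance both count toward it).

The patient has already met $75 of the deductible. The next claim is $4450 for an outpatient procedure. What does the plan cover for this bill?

$3320

Remaining deductible: $375 − $75 = $300.
The remaining $4150 (= $4450 − $300) moves to coinsurance.
Coinsurance: $4150 × 20% = $830.
So the patient owes $300 + $830 = $1130 before any cap.
Total out-of-pocket so far would be $75 + $1130 = $1205, below the $1300 cap — no reduction.
The insurer covers the remainder: $4450 − $1130 = $3320.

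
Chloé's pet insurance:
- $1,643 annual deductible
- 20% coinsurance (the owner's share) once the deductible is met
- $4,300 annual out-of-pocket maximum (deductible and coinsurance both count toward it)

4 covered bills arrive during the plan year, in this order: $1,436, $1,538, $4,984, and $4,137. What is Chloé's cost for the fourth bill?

Claim 1 ($1,436): all of it applies to the deductible. Owner owes $1,436 (running OOP $1,436).
Claim 2 ($1,538): $207 finishes the deductible; $1,331 goes to coinsurance; 20% of $1,331 = $266.20. Owner pays $473.20; OOP now $1,909.20.
Claim 3 ($4,984): deductible met; 20% of $4,984 = $996.80. Owner owes $996.80 (running OOP $2,906).
Claim 4 ($4,137): 20% coinsurance on $4,137 = $827.40. Owner owes $827.40 (running OOP $3,733.40).

$827.40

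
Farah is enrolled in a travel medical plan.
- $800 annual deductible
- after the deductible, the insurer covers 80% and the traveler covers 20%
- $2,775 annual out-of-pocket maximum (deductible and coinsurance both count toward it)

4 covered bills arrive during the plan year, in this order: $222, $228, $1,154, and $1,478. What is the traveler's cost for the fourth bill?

Claim 1 ($222): all of it applies to the deductible. Traveler owes $222 (running OOP $222).
Claim 2 ($228): entire amount goes to the deductible. Traveler pays $228; OOP now $450.
Claim 3 ($1,154): deductible takes $350, $804 remains; coinsurance $804 × 20% = $160.80. Traveler pays $510.80; OOP now $960.80.
Claim 4 ($1,478): deductible met; 20% of $1,478 = $295.60. Traveler pays $295.60; OOP now $1,256.40.

$295.60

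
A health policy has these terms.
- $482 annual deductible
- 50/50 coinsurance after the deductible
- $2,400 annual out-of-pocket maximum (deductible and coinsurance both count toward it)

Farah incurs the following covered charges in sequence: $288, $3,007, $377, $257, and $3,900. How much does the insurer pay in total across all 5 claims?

#1 ($288): fully absorbed by the deductible. Cost to patient: $288. OOP to date $288. Insurer: $288 − $288 = $0.
#2 ($3,007): $194 to deductible, leaving $2,813; patient's 50% is $1,406.50. Patient owes $1,600.50 (running OOP $1,888.50). Insurer: $3,007 − $1,600.50 = $1,406.50.
#3 ($377): 50% coinsurance on $377 = $188.50. Patient owes $188.50 (running OOP $2,077). Plan pays $377 − $188.50 = $188.50.
#4 ($257): 50% coinsurance on $257 = $128.50. Patient pays $128.50; OOP now $2,205.50. Plan pays $257 − $128.50 = $128.50.
#5 ($3,900): 50% coinsurance on $3,900 = $1,950. OOP would hit $4,155.50 > $2,400, so the cap limits the patient to $2,400 − $2,205.50 = $194.50. Plan pays $3,900 − $194.50 = $3,705.50.
Insurer total: $0 + $1,406.50 + $188.50 + $128.50 + $3,705.50 = $5,429.

$5,429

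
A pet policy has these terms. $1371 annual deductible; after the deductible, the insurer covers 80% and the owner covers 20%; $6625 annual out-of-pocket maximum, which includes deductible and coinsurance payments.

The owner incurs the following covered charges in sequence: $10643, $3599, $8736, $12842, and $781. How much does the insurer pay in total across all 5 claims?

$29976

Bill 1, $10643: $1371 finishes the deductible; $9272 goes to coinsurance; coinsurance $9272 × 20% = $1854.40. Owner pays $3225.40; OOP now $3225.40. Plan pays $10643 − $3225.40 = $7417.60.
Bill 2, $3599: deductible met; 20% of $3599 = $719.80. Owner pays $719.80; OOP now $3945.20. Plan pays $3599 − $719.80 = $2879.20.
Bill 3, $8736: deductible met; 20% of $8736 = $1747.20. Owner pays $1747.20; OOP now $5692.40. Plan pays $8736 − $1747.20 = $6988.80.
Bill 4, $12842: 20% coinsurance on $12842 = $2568.40. Adding that to $5692.40 gives $8260.80, past the $6625 cap; owner pays only $6625 − $5692.40 = $932.60. Insurer: $12842 − $932.60 = $11909.40.
Bill 5, $781: 20% coinsurance on $781 = $156.20. OOP would hit $6781.20 > $6625, so the cap limits the owner to $6625 − $6625 = $0. Insurer: $781 − $0 = $781.
Insurer total: $7417.60 + $2879.20 + $6988.80 + $11909.40 + $781 = $29976.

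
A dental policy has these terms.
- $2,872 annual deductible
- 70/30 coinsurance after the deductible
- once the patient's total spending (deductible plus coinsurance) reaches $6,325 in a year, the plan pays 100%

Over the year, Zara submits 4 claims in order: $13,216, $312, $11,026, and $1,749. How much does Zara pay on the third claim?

#1 ($13,216): $2,872 finishes the deductible; $10,344 goes to coinsurance; 30% of $10,344 = $3,103.20. Cost to patient: $5,975.20. OOP to date $5,975.20.
#2 ($312): 30% coinsurance on $312 = $93.60. Patient owes $93.60 (running OOP $6,068.80).
#3 ($11,026): deductible met; 30% of $11,026 = $3,307.80. OOP would hit $9,376.60 > $6,325, so the cap limits the patient to $6,325 − $6,068.80 = $256.20.

$256.20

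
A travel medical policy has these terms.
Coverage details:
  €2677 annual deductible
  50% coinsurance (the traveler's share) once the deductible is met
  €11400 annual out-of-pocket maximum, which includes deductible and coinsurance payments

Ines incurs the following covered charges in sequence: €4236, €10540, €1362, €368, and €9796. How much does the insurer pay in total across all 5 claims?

#1 (€4236): €2677 to deductible, leaving €1559; coinsurance €1559 × 50% = €779.50. Cost to traveler: €3456.50. OOP to date €3456.50. Insurer: €4236 − €3456.50 = €779.50.
#2 (€10540): deductible already satisfied, so traveler's share is 50% × €10540 = €5270. Traveler pays €5270; OOP now €8726.50. Insurer: €10540 − €5270 = €5270.
#3 (€1362): deductible already satisfied, so traveler's share is 50% × €1362 = €681. Cost to traveler: €681. OOP to date €9407.50. Plan pays €1362 − €681 = €681.
#4 (€368): deductible met; 50% of €368 = €184. Traveler pays €184; OOP now €9591.50. Plan pays €368 − €184 = €184.
#5 (€9796): deductible already satisfied, so traveler's share is 50% × €9796 = €4898. That would push OOP to €14489.50, over the €11400 cap, so traveler pays €11400 − €9591.50 = €1808.50. Plan pays €9796 − €1808.50 = €7987.50.
Insurer total: €779.50 + €5270 + €681 + €184 + €7987.50 = €14902.

€14902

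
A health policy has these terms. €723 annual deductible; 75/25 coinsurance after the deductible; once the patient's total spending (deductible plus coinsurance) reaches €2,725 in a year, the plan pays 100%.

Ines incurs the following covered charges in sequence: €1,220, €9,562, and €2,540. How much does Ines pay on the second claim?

#1 (€1,220): €723 finishes the deductible; €497 goes to coinsurance; 25% of €497 = €124.25. Cost to patient: €847.25. OOP to date €847.25.
#2 (€9,562): deductible already satisfied, so patient's share is 25% × €9,562 = €2,390.50. Adding that to €847.25 gives €3,237.75, past the €2,725 cap; patient pays only €2,725 − €847.25 = €1,877.75.

€1,877.75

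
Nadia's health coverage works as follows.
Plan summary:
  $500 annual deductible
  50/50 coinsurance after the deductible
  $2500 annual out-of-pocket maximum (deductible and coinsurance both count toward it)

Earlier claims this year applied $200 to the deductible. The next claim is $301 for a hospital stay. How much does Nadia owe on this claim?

$300.50

Remaining deductible: $500 − $200 = $300.
The remaining $1 (= $301 − $300) moves to coinsurance.
Patient's 50% share of $1 is $0.50.
Patient responsibility before any cap: $300 + $0.50 = $300.50.
Cumulative spending $200 + $300.50 = $500.50 stays under the $2500 maximum.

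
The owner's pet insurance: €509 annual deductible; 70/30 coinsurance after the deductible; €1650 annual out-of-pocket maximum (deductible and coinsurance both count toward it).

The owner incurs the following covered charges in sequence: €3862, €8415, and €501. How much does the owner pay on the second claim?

€135.10

#1 (€3862): deductible takes €509, €3353 remains; coinsurance €3353 × 30% = €1005.90. Cost to owner: €1514.90. OOP to date €1514.90.
#2 (€8415): deductible met; 30% of €8415 = €2524.50. OOP would hit €4039.40 > €1650, so the cap limits the owner to €1650 − €1514.90 = €135.10.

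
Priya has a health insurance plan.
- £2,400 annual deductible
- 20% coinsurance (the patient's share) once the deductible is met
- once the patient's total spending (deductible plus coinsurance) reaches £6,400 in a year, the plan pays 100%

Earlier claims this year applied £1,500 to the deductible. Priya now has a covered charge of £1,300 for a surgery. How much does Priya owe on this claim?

£980

Deductible still to meet: £2,400 − £1,500 = £900.
The remaining £400 (= £1,300 − £900) moves to coinsurance.
Patient's 20% share of £400 is £80.
Patient responsibility before any cap: £900 + £80 = £980.
Total out-of-pocket so far would be £1,500 + £980 = £2,480, below the £6,400 cap — no reduction.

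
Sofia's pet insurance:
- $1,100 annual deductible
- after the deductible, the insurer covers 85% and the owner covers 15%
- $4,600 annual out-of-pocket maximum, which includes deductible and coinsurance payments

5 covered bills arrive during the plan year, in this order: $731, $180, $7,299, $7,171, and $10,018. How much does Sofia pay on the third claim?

#1 ($731): entire amount goes to the deductible. Owner owes $731 (running OOP $731).
#2 ($180): entire amount goes to the deductible. Cost to owner: $180. OOP to date $911.
#3 ($7,299): $189 finishes the deductible; $7,110 goes to coinsurance; coinsurance $7,110 × 15% = $1,066.50. Owner owes $1,255.50 (running OOP $2,166.50).

$1,255.50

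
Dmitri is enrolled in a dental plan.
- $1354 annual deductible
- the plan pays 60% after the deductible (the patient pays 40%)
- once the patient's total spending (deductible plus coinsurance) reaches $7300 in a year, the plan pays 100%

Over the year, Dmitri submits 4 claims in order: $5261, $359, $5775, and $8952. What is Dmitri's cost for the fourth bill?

#1 ($5261): $1354 to deductible, leaving $3907; coinsurance $3907 × 40% = $1562.80. Patient owes $2916.80 (running OOP $2916.80).
#2 ($359): deductible already satisfied, so patient's share is 40% × $359 = $143.60. Cost to patient: $143.60. OOP to date $3060.40.
#3 ($5775): deductible already satisfied, so patient's share is 40% × $5775 = $2310. Cost to patient: $2310. OOP to date $5370.40.
#4 ($8952): deductible met; 40% of $8952 = $3580.80. OOP would hit $8951.20 > $7300, so the cap limits the patient to $7300 − $5370.40 = $1929.60.

$1929.60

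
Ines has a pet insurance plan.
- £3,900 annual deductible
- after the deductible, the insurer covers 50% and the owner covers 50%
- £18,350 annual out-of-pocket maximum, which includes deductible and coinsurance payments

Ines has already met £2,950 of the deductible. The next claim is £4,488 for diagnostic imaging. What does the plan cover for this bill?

Remaining deductible: £3,900 − £2,950 = £950.
After the £950 deductible portion, £4,488 − £950 = £3,538 is subject to coinsurance.
Coinsurance: £3,538 × 50% = £1,769.
Owner responsibility before any cap: £950 + £1,769 = £2,719.
Year-to-date out-of-pocket becomes £2,950 + £2,719 = £5,669, still under the £18,350 maximum, so no cap applies.
Insurer pays the balance: £4,488 − £2,719 = £1,769.

£1,769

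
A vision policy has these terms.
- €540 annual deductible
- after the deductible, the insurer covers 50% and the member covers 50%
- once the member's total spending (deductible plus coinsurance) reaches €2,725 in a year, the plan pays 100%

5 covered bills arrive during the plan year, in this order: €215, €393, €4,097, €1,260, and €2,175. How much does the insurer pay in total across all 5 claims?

€5,415

Bill 1, €215: entire amount goes to the deductible. Member pays €215; OOP now €215. Plan pays €215 − €215 = €0.
Bill 2, €393: deductible takes €325, €68 remains; member's 50% is €34. Member pays €359; OOP now €574. Plan pays €393 − €359 = €34.
Bill 3, €4,097: deductible already satisfied, so member's share is 50% × €4,097 = €2,048.50. Cost to member: €2,048.50. OOP to date €2,622.50. Plan pays €4,097 − €2,048.50 = €2,048.50.
Bill 4, €1,260: deductible met; 50% of €1,260 = €630. That would push OOP to €3,252.50, over the €2,725 cap, so member pays €2,725 − €2,622.50 = €102.50. Plan pays €1,260 − €102.50 = €1,157.50.
Bill 5, €2,175: deductible met; 50% of €2,175 = €1,087.50. Adding that to €2,725 gives €3,812.50, past the €2,725 cap; member pays only €2,725 − €2,725 = €0. Insurer: €2,175 − €0 = €2,175.
Insurer total: €0 + €34 + €2,048.50 + €1,157.50 + €2,175 = €5,415.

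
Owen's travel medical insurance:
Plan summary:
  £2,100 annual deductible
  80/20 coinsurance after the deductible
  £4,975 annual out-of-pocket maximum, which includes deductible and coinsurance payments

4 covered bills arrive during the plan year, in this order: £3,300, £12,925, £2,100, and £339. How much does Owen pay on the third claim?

#1 (£3,300): £2,100 to deductible, leaving £1,200; coinsurance £1,200 × 20% = £240. Traveler owes £2,340 (running OOP £2,340).
#2 (£12,925): deductible already satisfied, so traveler's share is 20% × £12,925 = £2,585. Traveler pays £2,585; OOP now £4,925.
#3 (£2,100): deductible already satisfied, so traveler's share is 20% × £2,100 = £420. That would push OOP to £5,345, over the £4,975 cap, so traveler pays £4,975 − £4,925 = £50.

£50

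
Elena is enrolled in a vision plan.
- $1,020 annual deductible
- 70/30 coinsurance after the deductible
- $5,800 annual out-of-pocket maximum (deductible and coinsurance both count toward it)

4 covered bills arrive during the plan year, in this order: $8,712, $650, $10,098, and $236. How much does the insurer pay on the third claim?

Bill 1, $8,712: $1,020 to deductible, leaving $7,692; member's 30% is $2,307.60. Member owes $3,327.60 (running OOP $3,327.60). Insurer: $8,712 − $3,327.60 = $5,384.40.
Bill 2, $650: deductible met; 30% of $650 = $195. Member pays $195; OOP now $3,522.60. Plan pays $650 − $195 = $455.
Bill 3, $10,098: deductible met; 30% of $10,098 = $3,029.40. Adding that to $3,522.60 gives $6,552, past the $5,800 cap; member pays only $5,800 − $3,522.60 = $2,277.40. Insurer: $10,098 − $2,277.40 = $7,820.60.

$7,820.60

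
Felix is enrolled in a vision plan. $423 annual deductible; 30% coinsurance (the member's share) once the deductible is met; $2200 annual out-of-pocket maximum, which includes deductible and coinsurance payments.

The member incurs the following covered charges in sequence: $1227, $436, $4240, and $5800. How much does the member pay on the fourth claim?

Bill 1, $1227: deductible takes $423, $804 remains; 30% of $804 = $241.20. Member owes $664.20 (running OOP $664.20).
Bill 2, $436: 30% coinsurance on $436 = $130.80. Member owes $130.80 (running OOP $795).
Bill 3, $4240: 30% coinsurance on $4240 = $1272. Member pays $1272; OOP now $2067.
Bill 4, $5800: deductible already satisfied, so member's share is 30% × $5800 = $1740. That would push OOP to $3807, over the $2200 cap, so member pays $2200 − $2067 = $133.

$133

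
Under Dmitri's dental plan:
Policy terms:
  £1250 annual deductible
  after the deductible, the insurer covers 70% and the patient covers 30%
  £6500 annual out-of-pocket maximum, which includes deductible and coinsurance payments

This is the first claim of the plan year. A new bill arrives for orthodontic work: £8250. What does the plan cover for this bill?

£4900

Nothing has been paid toward the £1250 deductible, so the first £1250 of this charge is applied there.
The remaining £7000 (= £8250 − £1250) moves to coinsurance.
30% of £7000 = £2100 falls to the patient.
So the patient owes £1250 + £2100 = £3350 before any cap.
Total out-of-pocket so far would be £0 + £3350 = £3350, below the £6500 cap — no reduction.
The plan picks up £8250 − £3350 = £4900.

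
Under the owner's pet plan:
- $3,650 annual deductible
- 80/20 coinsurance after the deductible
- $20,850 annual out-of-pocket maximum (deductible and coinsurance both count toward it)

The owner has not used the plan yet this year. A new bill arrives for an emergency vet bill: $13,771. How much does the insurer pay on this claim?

Deductible not yet touched, so the first $3,650 of the bill goes to the deductible.
After the $3,650 deductible portion, $13,771 − $3,650 = $10,121 is subject to coinsurance.
Owner's 20% share of $10,121 is $2,024.20.
Owner responsibility before any cap: $3,650 + $2,024.20 = $5,674.20.
Year-to-date out-of-pocket becomes $0 + $5,674.20 = $5,674.20, still under the $20,850 maximum, so no cap applies.
The plan picks up $13,771 − $5,674.20 = $8,096.80.

$8,096.80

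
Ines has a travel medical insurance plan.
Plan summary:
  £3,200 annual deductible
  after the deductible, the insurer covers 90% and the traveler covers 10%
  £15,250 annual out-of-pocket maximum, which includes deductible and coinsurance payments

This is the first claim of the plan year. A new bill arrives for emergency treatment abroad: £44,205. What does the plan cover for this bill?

£36,904.50

Nothing has been paid toward the £3,200 deductible, so the first £3,200 of this charge is applied there.
That leaves £44,205 − £3,200 = £41,005 for coinsurance.
Coinsurance: £41,005 × 10% = £4,100.50.
So the traveler owes £3,200 + £4,100.50 = £7,300.50 before any cap.
Total out-of-pocket so far would be £0 + £7,300.50 = £7,300.50, below the £15,250 cap — no reduction.
The plan picks up £44,205 − £7,300.50 = £36,904.50.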